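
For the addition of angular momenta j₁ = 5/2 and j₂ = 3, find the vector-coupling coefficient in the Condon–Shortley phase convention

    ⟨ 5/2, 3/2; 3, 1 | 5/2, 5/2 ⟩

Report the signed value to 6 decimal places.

−√(2/7) ≈ -0.534522

triangle: 3!×2!×3!/9! = 72/362880
(j±m)!: 4!×1!×4!×2!×5!×0! = 138240
prefactor² = (2J+1)×Δ×N² = 1152/7
  k=1: −1/(1!×2!×0!×3!×2!×0!) = -1/24
Σ = -1/24  ⇒  CG² = 1152/7×(-1/24)² = 2/7
CG = −√(2/7) = -0.534522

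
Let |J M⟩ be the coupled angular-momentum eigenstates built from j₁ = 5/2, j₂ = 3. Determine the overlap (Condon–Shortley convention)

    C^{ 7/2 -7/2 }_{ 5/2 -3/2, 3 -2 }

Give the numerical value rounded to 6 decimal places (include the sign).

j₁+j₂−J=2  J+j₁−j₂=3  J−j₁+j₂=4  j₁+j₂+J+1=10
(j₁±m₁, j₂±m₂, J±M) = (1,4,1,5,0,7)
P² = 9216
sum k=1..1:
  [1] −1/144 = -1/144
S = -1/144
C² = P²·S² = 4/9 ; C = -0.666667

−√(4/9) = -0.666667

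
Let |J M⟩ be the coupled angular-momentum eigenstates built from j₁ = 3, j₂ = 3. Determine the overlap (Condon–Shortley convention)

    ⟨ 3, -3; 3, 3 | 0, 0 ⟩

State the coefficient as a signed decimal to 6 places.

+√(1/7) ≈ +0.377964

triangle: 6!×0!×0!/7! = 720/5040
(j±m)!: 0!×6!×6!×0!×0!×0! = 518400
prefactor² = (2J+1)×Δ×N² = 518400/7
  k=6: +1/(6!×0!×0!×0!×0!×0!) = 1/720
Σ = 1/720  ⇒  CG² = 518400/7×1/720² = 1/7
CG = +√(1/7) = +0.377964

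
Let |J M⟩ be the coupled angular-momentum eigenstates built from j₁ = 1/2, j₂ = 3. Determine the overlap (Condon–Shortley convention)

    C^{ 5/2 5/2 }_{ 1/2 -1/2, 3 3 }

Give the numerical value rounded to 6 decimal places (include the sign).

triangle: 1!×0!×5!/7! = 120/5040
(j±m)!: 0!×1!×6!×0!×5!×0! = 86400
prefactor² = (2J+1)×Δ×N² = 86400/7
  k=1: −1/(1!×0!×0!×5!×0!×0!) = -1/120
Σ = -1/120  ⇒  CG² = 86400/7×(-1/120)² = 6/7
CG = −√(6/7) = -0.925820

−√(6/7) ≈ -0.925820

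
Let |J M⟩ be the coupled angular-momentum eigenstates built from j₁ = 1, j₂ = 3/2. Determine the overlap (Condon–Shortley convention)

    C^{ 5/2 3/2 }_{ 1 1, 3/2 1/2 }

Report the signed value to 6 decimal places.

+√(3/5) = +0.774597

j₁+j₂−J=0  J+j₁−j₂=2  J−j₁+j₂=3  j₁+j₂+J+1=6
(j₁±m₁, j₂±m₂, J±M) = (2,0,2,1,4,1)
P² = 48/5
sum k=0..0:
  [0] +1/4 = 1/4
S = 1/4
C² = P²·S² = 3/5 ; C = +0.774597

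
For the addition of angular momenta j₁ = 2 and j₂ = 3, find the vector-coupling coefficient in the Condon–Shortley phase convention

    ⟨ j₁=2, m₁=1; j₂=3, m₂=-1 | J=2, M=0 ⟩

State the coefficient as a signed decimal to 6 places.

−√(1/7) ≈ -0.377964

triangle: 3!×1!×3!/8! = 36/40320
(j±m)!: 3!×1!×2!×4!×2!×2! = 1152
prefactor² = (2J+1)×Δ×N² = 36/7
  k=0: +1/(0!×3!×1!×2!×0!×1!) = 1/12
  k=1: −1/(1!×2!×0!×1!×1!×2!) = -1/4
Σ = -1/6  ⇒  CG² = 36/7×(-1/6)² = 1/7
CG = −√(1/7) = -0.377964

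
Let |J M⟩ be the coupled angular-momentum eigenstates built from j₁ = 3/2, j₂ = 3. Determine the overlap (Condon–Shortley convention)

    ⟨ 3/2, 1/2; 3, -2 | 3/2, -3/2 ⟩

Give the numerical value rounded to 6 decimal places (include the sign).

triangle: 3!*0!*3!/7! = 36/5040
(j±m)!: 2!*1!*1!*5!*0!*3! = 1440
prefactor² = (2J+1)*Δ*N² = 288/7
  k=1: −1/(1!*2!*0!*0!*0!*3!) = -1/12
Σ = -1/12  ⇒  CG² = 288/7*(-1/12)² = 2/7
CG = −√(2/7) = -0.534522

−√(2/7) ≈ -0.534522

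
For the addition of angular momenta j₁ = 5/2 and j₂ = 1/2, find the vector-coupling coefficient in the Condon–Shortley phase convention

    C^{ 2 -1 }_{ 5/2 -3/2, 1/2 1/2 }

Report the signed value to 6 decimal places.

-0.816497

√[5·1!4!0!/6! · 1!4!1!0!1!3!] = √(24)
  +(−1)^1/∏(1,0,3,0,1,0)! = -1/6  (running -1/6)
⟨..|..⟩ = √(24)·(-1/6) = -0.816497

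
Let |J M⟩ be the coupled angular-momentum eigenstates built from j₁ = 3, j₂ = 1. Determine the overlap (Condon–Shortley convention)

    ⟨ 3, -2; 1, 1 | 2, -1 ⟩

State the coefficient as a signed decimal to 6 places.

+√(10/21) ≈ +0.690066

√[5·2!4!0!/7! · 1!5!2!0!1!3!] = √(480/7)
  +(−1)^2/∏(2,0,3,0,1,0)! = 1/12  (running 1/12)
⟨..|..⟩ = √(480/7)·(1/12) = +0.690066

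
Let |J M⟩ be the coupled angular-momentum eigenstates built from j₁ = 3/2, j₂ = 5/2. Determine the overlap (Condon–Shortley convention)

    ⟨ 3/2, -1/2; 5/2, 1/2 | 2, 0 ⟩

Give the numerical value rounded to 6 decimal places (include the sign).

−√(1/14) ≈ -0.267261

triangle: 2!·1!·3!/7! = 12/5040
(j±m)!: 1!·2!·3!·2!·2!·2! = 96
prefactor² = (2J+1)·Δ·N² = 8/7
  k=1: −1/(1!·1!·1!·2!·0!·1!) = -1/2
  k=2: +1/(2!·0!·0!·1!·1!·2!) = 1/4
Σ = -1/4  ⇒  CG² = 8/7·(-1/4)² = 1/14
CG = −√(1/14) = -0.267261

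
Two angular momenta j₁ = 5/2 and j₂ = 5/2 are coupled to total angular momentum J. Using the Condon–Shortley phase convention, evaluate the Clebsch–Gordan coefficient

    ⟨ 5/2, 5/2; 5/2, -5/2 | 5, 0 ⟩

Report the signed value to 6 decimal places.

√[11·0!5!5!/11! · 5!0!0!5!5!5!] = √(5760000/7)
  +(−1)^0/∏(0,0,0,0,5,5)! = 1/14400  (running 1/14400)
⟨..|..⟩ = √(5760000/7)·(1/14400) = +0.062994

+√(1/252) = +0.062994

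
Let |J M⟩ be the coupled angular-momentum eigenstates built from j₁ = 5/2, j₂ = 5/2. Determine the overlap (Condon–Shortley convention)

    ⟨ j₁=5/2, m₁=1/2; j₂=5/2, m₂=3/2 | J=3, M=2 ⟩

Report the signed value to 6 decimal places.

−√(1/12) ≈ -0.288675

j₁+j₂−J=2  J+j₁−j₂=3  J−j₁+j₂=3  j₁+j₂+J+1=9
(j₁±m₁, j₂±m₂, J±M) = (3,2,4,1,5,1)
P² = 48
sum k=1..2:
  [1] −1/12 = -1/12
  [2] +1/24 = 1/24
S = -1/24
C² = P²·S² = 1/12 ; C = -0.288675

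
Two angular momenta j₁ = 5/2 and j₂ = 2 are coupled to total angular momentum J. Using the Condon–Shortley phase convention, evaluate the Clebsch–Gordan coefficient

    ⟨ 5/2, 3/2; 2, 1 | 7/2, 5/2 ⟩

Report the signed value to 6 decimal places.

√[8·1!4!3!/9! · 4!1!3!1!6!1!] = √(2304/7)
  +(−1)^0/∏(0,1,1,3,3,0)! = 1/36  (running 1/36)
  +(−1)^1/∏(1,0,0,2,4,1)! = -1/48  (running 1/144)
⟨..|..⟩ = √(2304/7)·(1/144) = +0.125988

+√(1/63) = +0.125988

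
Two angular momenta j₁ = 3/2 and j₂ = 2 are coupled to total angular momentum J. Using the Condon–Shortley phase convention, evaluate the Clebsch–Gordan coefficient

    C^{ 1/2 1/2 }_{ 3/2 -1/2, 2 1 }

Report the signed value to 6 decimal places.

+0.547723

j₁+j₂−J=3  J+j₁−j₂=0  J−j₁+j₂=1  j₁+j₂+J+1=5
(j₁±m₁, j₂±m₂, J±M) = (1,2,3,1,1,0)
P² = 6/5
sum k=2..2:
  [2] +1/2 = 1/2
S = 1/2
C² = P²·S² = 3/10 ; C = +0.547723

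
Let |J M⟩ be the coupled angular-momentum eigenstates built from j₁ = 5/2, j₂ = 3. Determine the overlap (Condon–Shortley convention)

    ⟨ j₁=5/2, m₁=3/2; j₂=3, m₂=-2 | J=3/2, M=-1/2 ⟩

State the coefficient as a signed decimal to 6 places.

j₁+j₂−J=4  J+j₁−j₂=1  J−j₁+j₂=2  j₁+j₂+J+1=8
(j₁±m₁, j₂±m₂, J±M) = (4,1,1,5,1,2)
P² = 192/7
sum k=0..1:
  [0] +1/24 = 1/24
  [1] −1/12 = -1/12
S = -1/24
C² = P²·S² = 1/21 ; C = -0.218218

-0.218218  (= −√(1/21))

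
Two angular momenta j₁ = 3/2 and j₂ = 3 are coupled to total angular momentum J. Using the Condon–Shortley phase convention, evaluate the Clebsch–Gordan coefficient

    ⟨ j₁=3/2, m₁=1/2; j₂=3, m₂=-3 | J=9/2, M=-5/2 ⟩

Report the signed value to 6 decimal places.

+0.288675

j₁+j₂−J=0  J+j₁−j₂=3  J−j₁+j₂=6  j₁+j₂+J+1=10
(j₁±m₁, j₂±m₂, J±M) = (2,1,0,6,2,7)
P² = 172800
sum k=0..0:
  [0] +1/1440 = 1/1440
S = 1/1440
C² = P²·S² = 1/12 ; C = +0.288675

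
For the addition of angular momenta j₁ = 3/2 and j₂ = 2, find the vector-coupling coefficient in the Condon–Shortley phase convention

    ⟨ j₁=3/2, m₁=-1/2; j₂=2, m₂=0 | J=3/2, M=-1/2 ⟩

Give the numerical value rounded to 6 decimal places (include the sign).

j₁+j₂−J=2  J+j₁−j₂=1  J−j₁+j₂=2  j₁+j₂+J+1=6
(j₁±m₁, j₂±m₂, J±M) = (1,2,2,2,1,2)
P² = 16/45
sum k=1..2:
  [1] −1/1 = -1
  [2] +1/4 = 1/4
S = -3/4
C² = P²·S² = 1/5 ; C = -0.447214

-0.447214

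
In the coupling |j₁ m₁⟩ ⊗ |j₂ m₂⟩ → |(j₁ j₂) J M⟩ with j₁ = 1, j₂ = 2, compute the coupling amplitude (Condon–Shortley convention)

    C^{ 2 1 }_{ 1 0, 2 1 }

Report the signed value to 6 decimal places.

j₁+j₂−J=1  J+j₁−j₂=1  J−j₁+j₂=3  j₁+j₂+J+1=6
(j₁±m₁, j₂±m₂, J±M) = (1,1,3,1,3,1)
P² = 3/2
sum k=0..1:
  [0] +1/6 = 1/6
  [1] −1/2 = -1/2
S = -1/3
C² = P²·S² = 1/6 ; C = -0.408248

−√(1/6) = -0.408248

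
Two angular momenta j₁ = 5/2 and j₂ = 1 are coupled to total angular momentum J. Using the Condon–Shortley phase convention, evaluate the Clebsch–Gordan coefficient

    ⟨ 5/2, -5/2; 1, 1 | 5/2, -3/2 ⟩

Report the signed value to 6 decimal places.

−√(2/7) = -0.534522

triangle: 1!×4!×1!/7! = 24/5040
(j±m)!: 0!×5!×2!×0!×1!×4! = 5760
prefactor² = (2J+1)×Δ×N² = 1152/7
  k=1: −1/(1!×0!×4!×1!×0!×0!) = -1/24
Σ = -1/24  ⇒  CG² = 1152/7×(-1/24)² = 2/7
CG = −√(2/7) = -0.534522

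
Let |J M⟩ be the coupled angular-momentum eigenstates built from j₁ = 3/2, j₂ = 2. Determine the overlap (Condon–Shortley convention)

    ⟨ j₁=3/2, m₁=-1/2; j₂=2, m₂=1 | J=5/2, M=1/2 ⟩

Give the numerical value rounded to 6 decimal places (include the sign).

-0.597614  (= −√(5/14))

√[6·1!2!3!/7! · 1!2!3!1!3!2!] = √(72/35)
  +(−1)^0/∏(0,1,2,3,0,0)! = 1/12  (running 1/12)
  +(−1)^1/∏(1,0,1,2,1,1)! = -1/2  (running -5/12)
⟨..|..⟩ = √(72/35)·(-5/12) = -0.597614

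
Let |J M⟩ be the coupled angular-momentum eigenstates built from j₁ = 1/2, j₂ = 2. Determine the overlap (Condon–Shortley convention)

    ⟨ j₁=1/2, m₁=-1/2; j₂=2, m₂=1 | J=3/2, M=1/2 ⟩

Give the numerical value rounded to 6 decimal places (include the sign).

triangle: 1!×0!×3!/5! = 6/120
(j±m)!: 0!×1!×3!×1!×2!×1! = 12
prefactor² = (2J+1)×Δ×N² = 12/5
  k=1: −1/(1!×0!×0!×2!×0!×1!) = -1/2
Σ = -1/2  ⇒  CG² = 12/5×(-1/2)² = 3/5
CG = −√(3/5) = -0.774597

−√(3/5) ≈ -0.774597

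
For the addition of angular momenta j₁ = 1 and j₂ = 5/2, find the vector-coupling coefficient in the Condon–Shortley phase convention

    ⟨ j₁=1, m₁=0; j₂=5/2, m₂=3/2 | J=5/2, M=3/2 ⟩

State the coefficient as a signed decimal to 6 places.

−√(9/35) = -0.507093

√[6·1!1!4!/7! · 1!1!4!1!4!1!] = √(576/35)
  +(−1)^0/∏(0,1,1,4,0,0)! = 1/24  (running 1/24)
  +(−1)^1/∏(1,0,0,3,1,1)! = -1/6  (running -1/8)
⟨..|..⟩ = √(576/35)·(-1/8) = -0.507093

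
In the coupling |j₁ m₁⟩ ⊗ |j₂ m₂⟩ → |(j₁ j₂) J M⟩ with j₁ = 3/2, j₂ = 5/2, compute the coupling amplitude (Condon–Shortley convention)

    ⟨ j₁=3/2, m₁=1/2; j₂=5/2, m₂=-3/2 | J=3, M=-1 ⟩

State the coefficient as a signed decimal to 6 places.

j₁+j₂−J=1  J+j₁−j₂=2  J−j₁+j₂=4  j₁+j₂+J+1=8
(j₁±m₁, j₂±m₂, J±M) = (2,1,1,4,2,4)
P² = 96/5
sum k=0..1:
  [0] +1/6 = 1/6
  [1] −1/48 = -1/48
S = 7/48
C² = P²·S² = 49/120 ; C = +0.639010

+√(49/120) ≈ +0.639010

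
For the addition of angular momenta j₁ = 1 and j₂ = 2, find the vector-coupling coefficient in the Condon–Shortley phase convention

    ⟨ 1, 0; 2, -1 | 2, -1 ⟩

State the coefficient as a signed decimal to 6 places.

+0.408248  (= +√(1/6))

√[5·1!1!3!/6! · 1!1!1!3!1!3!] = √(3/2)
  +(−1)^0/∏(0,1,1,1,0,2)! = 1/2  (running 1/2)
  +(−1)^1/∏(1,0,0,0,1,3)! = -1/6  (running 1/3)
⟨..|..⟩ = √(3/2)·(1/3) = +0.408248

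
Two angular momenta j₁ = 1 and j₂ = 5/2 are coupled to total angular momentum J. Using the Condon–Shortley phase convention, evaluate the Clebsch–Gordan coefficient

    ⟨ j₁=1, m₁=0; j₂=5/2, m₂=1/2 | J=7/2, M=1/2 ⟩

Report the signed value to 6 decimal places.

+0.755929

triangle: 0!·2!·5!/8! = 240/40320
(j±m)!: 1!·1!·3!·2!·4!·3! = 1728
prefactor² = (2J+1)·Δ·N² = 576/7
  k=0: +1/(0!·0!·1!·3!·1!·2!) = 1/12
Σ = 1/12  ⇒  CG² = 576/7·1/12² = 4/7
CG = +√(4/7) = +0.755929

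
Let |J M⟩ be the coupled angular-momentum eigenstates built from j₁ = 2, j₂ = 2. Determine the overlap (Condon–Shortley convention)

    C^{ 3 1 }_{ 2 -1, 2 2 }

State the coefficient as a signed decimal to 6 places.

-0.547723

j₁+j₂−J=1  J+j₁−j₂=3  J−j₁+j₂=3  j₁+j₂+J+1=8
(j₁±m₁, j₂±m₂, J±M) = (1,3,4,0,4,2)
P² = 216/5
sum k=1..1:
  [1] −1/12 = -1/12
S = -1/12
C² = P²·S² = 3/10 ; C = -0.547723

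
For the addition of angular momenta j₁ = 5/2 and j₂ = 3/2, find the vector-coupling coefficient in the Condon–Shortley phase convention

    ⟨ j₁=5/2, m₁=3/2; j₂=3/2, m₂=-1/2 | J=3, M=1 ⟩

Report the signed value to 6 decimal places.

+√(49/120) = +0.639010

j₁+j₂−J=1  J+j₁−j₂=4  J−j₁+j₂=2  j₁+j₂+J+1=8
(j₁±m₁, j₂±m₂, J±M) = (4,1,1,2,4,2)
P² = 96/5
sum k=0..1:
  [0] +1/6 = 1/6
  [1] −1/48 = -1/48
S = 7/48
C² = P²·S² = 49/120 ; C = +0.639010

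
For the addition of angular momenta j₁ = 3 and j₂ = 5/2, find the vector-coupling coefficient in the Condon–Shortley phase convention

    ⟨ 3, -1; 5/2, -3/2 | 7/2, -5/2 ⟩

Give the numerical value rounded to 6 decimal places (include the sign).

−√(10/63) = -0.398410

√[8·2!4!3!/10! · 2!4!1!4!1!6!] = √(18432/35)
  +(−1)^0/∏(0,2,4,1,0,2)! = 1/96  (running 1/96)
  +(−1)^1/∏(1,1,3,0,1,3)! = -1/36  (running -5/288)
⟨..|..⟩ = √(18432/35)·(-5/288) = -0.398410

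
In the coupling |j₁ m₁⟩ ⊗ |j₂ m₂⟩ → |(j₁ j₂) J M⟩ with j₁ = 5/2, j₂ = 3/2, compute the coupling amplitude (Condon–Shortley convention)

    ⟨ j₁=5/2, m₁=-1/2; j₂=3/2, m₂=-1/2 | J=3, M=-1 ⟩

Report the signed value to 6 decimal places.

+√(1/60) ≈ +0.129099

√[7·1!4!2!/8! · 2!3!1!2!2!4!] = √(48/5)
  +(−1)^0/∏(0,1,3,1,1,1)! = 1/6  (running 1/6)
  +(−1)^1/∏(1,0,2,0,2,2)! = -1/8  (running 1/24)
⟨..|..⟩ = √(48/5)·(1/24) = +0.129099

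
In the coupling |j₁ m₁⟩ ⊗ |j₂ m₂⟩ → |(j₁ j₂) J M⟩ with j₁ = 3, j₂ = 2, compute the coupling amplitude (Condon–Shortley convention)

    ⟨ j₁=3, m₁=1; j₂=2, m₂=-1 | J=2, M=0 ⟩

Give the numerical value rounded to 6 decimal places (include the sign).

√[5·3!3!1!/8! · 4!2!1!3!2!2!] = √(36/7)
  +(−1)^0/∏(0,3,2,1,1,0)! = 1/12  (running 1/12)
  +(−1)^1/∏(1,2,1,0,2,1)! = -1/4  (running -1/6)
⟨..|..⟩ = √(36/7)·(-1/6) = -0.377964

-0.377964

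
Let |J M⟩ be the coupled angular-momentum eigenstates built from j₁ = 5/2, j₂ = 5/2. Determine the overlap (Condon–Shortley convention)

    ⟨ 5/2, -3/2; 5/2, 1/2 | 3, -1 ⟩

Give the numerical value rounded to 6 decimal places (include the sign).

+√(1/30) ≈ +0.182574

triangle: 2!·3!·3!/9! = 72/362880
(j±m)!: 1!·4!·3!·2!·2!·4! = 13824
prefactor² = (2J+1)·Δ·N² = 96/5
  k=1: −1/(1!·1!·3!·2!·0!·1!) = -1/12
  k=2: +1/(2!·0!·2!·1!·1!·2!) = 1/8
Σ = 1/24  ⇒  CG² = 96/5·1/24² = 1/30
CG = +√(1/30) = +0.182574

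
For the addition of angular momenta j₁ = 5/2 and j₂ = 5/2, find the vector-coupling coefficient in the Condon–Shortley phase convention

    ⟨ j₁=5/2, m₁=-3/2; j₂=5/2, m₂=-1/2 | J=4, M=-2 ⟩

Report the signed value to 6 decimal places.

-0.422577

triangle: 1!·4!·4!/10! = 576/3628800
(j±m)!: 1!·4!·2!·3!·2!·6! = 414720
prefactor² = (2J+1)·Δ·N² = 20736/35
  k=0: +1/(0!·1!·4!·2!·0!·2!) = 1/96
  k=1: −1/(1!·0!·3!·1!·1!·3!) = -1/36
Σ = -5/288  ⇒  CG² = 20736/35·(-5/288)² = 5/28
CG = −√(5/28) = -0.422577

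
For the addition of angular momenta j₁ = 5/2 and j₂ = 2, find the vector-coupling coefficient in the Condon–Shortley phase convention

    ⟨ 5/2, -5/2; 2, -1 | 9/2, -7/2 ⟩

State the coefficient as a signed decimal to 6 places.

+√(4/9) = +0.666667

j₁+j₂−J=0  J+j₁−j₂=5  J−j₁+j₂=4  j₁+j₂+J+1=10
(j₁±m₁, j₂±m₂, J±M) = (0,5,1,3,1,8)
P² = 230400
sum k=0..0:
  [0] +1/720 = 1/720
S = 1/720
C² = P²·S² = 4/9 ; C = +0.666667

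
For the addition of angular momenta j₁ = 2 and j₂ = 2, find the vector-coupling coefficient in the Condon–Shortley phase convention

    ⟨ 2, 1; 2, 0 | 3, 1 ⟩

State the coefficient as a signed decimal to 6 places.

j₁+j₂−J=1  J+j₁−j₂=3  J−j₁+j₂=3  j₁+j₂+J+1=8
(j₁±m₁, j₂±m₂, J±M) = (3,1,2,2,4,2)
P² = 36/5
sum k=0..1:
  [0] +1/4 = 1/4
  [1] −1/12 = -1/12
S = 1/6
C² = P²·S² = 1/5 ; C = +0.447214

+0.447214  (= +√(1/5))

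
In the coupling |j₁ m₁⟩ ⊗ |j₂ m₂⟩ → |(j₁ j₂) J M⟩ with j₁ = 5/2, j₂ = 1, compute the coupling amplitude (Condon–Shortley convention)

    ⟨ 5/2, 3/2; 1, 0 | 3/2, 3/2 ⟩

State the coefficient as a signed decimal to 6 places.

triangle: 2!×3!×0!/6! = 12/720
(j±m)!: 4!×1!×1!×1!×3!×0! = 144
prefactor² = (2J+1)×Δ×N² = 48/5
  k=1: −1/(1!×1!×0!×0!×3!×0!) = -1/6
Σ = -1/6  ⇒  CG² = 48/5×(-1/6)² = 4/15
CG = −√(4/15) = -0.516398

−√(4/15) = -0.516398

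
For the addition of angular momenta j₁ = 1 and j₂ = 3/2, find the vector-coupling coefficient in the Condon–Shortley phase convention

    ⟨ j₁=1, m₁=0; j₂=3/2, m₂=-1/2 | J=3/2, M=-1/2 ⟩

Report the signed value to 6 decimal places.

+√(1/15) = +0.258199

j₁+j₂−J=1  J+j₁−j₂=1  J−j₁+j₂=2  j₁+j₂+J+1=5
(j₁±m₁, j₂±m₂, J±M) = (1,1,1,2,1,2)
P² = 4/15
sum k=0..1:
  [0] +1/1 = 1
  [1] −1/2 = -1/2
S = 1/2
C² = P²·S² = 1/15 ; C = +0.258199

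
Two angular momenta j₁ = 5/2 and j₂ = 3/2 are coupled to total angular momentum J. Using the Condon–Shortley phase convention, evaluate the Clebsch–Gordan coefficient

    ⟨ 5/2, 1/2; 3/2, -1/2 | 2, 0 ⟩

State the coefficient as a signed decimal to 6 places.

triangle: 2!*3!*1!/7! = 12/5040
(j±m)!: 3!*2!*1!*2!*2!*2! = 96
prefactor² = (2J+1)*Δ*N² = 8/7
  k=0: +1/(0!*2!*2!*1!*1!*0!) = 1/4
  k=1: −1/(1!*1!*1!*0!*2!*1!) = -1/2
Σ = -1/4  ⇒  CG² = 8/7*(-1/4)² = 1/14
CG = −√(1/14) = -0.267261

-0.267261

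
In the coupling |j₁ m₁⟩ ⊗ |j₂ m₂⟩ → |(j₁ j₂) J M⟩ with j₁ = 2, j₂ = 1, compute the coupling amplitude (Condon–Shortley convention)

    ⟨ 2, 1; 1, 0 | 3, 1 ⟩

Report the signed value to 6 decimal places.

triangle: 0!×4!×2!/7! = 48/5040
(j±m)!: 3!×1!×1!×1!×4!×2! = 288
prefactor² = (2J+1)×Δ×N² = 96/5
  k=0: +1/(0!×0!×1!×1!×3!×1!) = 1/6
Σ = 1/6  ⇒  CG² = 96/5×1/6² = 8/15
CG = +√(8/15) = +0.730297

+√(8/15) = +0.730297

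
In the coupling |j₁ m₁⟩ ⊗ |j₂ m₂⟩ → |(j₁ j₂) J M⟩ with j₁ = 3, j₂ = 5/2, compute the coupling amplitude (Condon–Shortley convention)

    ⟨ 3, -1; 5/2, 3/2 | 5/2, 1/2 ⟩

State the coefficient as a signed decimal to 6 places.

+√(1/35) ≈ +0.169031

triangle: 3!×3!×2!/9! = 72/362880
(j±m)!: 2!×4!×4!×1!×3!×2! = 13824
prefactor² = (2J+1)×Δ×N² = 576/35
  k=2: +1/(2!×1!×2!×2!×1!×0!) = 1/8
  k=3: −1/(3!×0!×1!×1!×2!×1!) = -1/12
Σ = 1/24  ⇒  CG² = 576/35×1/24² = 1/35
CG = +√(1/35) = +0.169031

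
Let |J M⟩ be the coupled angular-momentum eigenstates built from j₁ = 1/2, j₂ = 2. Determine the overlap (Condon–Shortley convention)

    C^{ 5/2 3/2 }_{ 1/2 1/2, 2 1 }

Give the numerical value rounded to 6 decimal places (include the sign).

√[6·0!1!4!/6! · 1!0!3!1!4!1!] = √(144/5)
  +(−1)^0/∏(0,0,0,3,1,1)! = 1/6  (running 1/6)
⟨..|..⟩ = √(144/5)·(1/6) = +0.894427

+√(4/5) = +0.894427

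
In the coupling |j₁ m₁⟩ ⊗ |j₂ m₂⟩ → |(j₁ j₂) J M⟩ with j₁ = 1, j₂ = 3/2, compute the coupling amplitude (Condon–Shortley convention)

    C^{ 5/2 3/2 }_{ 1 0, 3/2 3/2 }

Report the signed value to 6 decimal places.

+√(2/5) ≈ +0.632456

j₁+j₂−J=0  J+j₁−j₂=2  J−j₁+j₂=3  j₁+j₂+J+1=6
(j₁±m₁, j₂±m₂, J±M) = (1,1,3,0,4,1)
P² = 72/5
sum k=0..0:
  [0] +1/6 = 1/6
S = 1/6
C² = P²·S² = 2/5 ; C = +0.632456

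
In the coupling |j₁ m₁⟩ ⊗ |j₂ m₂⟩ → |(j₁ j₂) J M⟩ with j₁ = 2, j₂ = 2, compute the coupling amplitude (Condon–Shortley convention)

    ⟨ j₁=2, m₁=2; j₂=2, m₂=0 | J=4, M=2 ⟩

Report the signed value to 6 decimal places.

+√(3/14) = +0.462910

√[9·0!4!4!/9! · 4!0!2!2!6!2!] = √(13824/7)
  +(−1)^0/∏(0,0,0,2,4,2)! = 1/96  (running 1/96)
⟨..|..⟩ = √(13824/7)·(1/96) = +0.462910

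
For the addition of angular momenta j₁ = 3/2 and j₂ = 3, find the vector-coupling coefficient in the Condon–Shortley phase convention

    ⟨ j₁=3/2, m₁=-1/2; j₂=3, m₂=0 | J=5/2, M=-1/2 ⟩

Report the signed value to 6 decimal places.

√[6·2!1!4!/8! · 1!2!3!3!2!3!] = √(216/35)
  +(−1)^1/∏(1,1,1,2,0,2)! = -1/4  (running -1/4)
  +(−1)^2/∏(2,0,0,1,1,3)! = 1/12  (running -1/6)
⟨..|..⟩ = √(216/35)·(-1/6) = -0.414039

-0.414039  (= −√(6/35))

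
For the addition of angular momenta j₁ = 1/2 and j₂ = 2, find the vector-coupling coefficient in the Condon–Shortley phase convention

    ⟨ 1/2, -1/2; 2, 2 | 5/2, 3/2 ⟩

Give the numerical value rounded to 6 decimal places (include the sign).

√[6·0!1!4!/6! · 0!1!4!0!4!1!] = √(576/5)
  +(−1)^0/∏(0,0,1,4,0,0)! = 1/24  (running 1/24)
⟨..|..⟩ = √(576/5)·(1/24) = +0.447214

+0.447214  (= +√(1/5))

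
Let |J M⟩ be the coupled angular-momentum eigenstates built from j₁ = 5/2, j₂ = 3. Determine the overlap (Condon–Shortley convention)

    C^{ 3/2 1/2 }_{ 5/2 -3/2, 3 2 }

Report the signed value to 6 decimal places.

−√(1/21) ≈ -0.218218

triangle: 4!·1!·2!/8! = 48/40320
(j±m)!: 1!·4!·5!·1!·2!·1! = 5760
prefactor² = (2J+1)·Δ·N² = 192/7
  k=3: −1/(3!·1!·1!·2!·0!·0!) = -1/12
  k=4: +1/(4!·0!·0!·1!·1!·1!) = 1/24
Σ = -1/24  ⇒  CG² = 192/7·(-1/24)² = 1/21
CG = −√(1/21) = -0.218218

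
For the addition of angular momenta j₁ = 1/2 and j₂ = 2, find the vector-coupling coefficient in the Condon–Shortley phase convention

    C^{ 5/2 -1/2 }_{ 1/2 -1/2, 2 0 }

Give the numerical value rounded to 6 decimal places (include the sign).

√[6·0!1!4!/6! · 0!1!2!2!2!3!] = √(48/5)
  +(−1)^0/∏(0,0,1,2,0,2)! = 1/4  (running 1/4)
⟨..|..⟩ = √(48/5)·(1/4) = +0.774597

+√(3/5) ≈ +0.774597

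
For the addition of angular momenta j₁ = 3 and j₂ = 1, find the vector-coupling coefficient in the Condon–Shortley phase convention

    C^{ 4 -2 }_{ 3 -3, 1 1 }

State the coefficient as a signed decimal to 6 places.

triangle: 0!×6!×2!/9! = 1440/362880
(j±m)!: 0!×6!×2!×0!×2!×6! = 2073600
prefactor² = (2J+1)×Δ×N² = 518400/7
  k=0: +1/(0!×0!×6!×2!×0!×0!) = 1/1440
Σ = 1/1440  ⇒  CG² = 518400/7×1/1440² = 1/28
CG = +√(1/28) = +0.188982

+0.188982  (= +√(1/28))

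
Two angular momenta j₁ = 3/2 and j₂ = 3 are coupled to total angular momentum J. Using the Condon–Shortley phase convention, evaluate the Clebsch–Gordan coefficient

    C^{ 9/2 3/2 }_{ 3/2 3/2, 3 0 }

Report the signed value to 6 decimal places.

+√(5/21) ≈ +0.487950

j₁+j₂−J=0  J+j₁−j₂=3  J−j₁+j₂=6  j₁+j₂+J+1=10
(j₁±m₁, j₂±m₂, J±M) = (3,0,3,3,6,3)
P² = 77760/7
sum k=0..0:
  [0] +1/216 = 1/216
S = 1/216
C² = P²·S² = 5/21 ; C = +0.487950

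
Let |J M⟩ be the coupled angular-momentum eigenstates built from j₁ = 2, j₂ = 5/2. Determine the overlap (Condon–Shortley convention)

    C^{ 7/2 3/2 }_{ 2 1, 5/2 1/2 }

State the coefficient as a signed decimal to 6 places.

triangle: 1!×3!×4!/9! = 144/362880
(j±m)!: 3!×1!×3!×2!×5!×2! = 17280
prefactor² = (2J+1)×Δ×N² = 384/7
  k=0: +1/(0!×1!×1!×3!×2!×1!) = 1/12
  k=1: −1/(1!×0!×0!×2!×3!×2!) = -1/24
Σ = 1/24  ⇒  CG² = 384/7×1/24² = 2/21
CG = +√(2/21) = +0.308607

+√(2/21) ≈ +0.308607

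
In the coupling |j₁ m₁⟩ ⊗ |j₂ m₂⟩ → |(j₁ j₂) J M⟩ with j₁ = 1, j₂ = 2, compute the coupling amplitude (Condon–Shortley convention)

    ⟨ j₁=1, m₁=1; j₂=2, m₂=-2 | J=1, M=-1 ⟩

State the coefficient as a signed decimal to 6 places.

+0.774597  (= +√(3/5))

j₁+j₂−J=2  J+j₁−j₂=0  J−j₁+j₂=2  j₁+j₂+J+1=5
(j₁±m₁, j₂±m₂, J±M) = (2,0,0,4,0,2)
P² = 48/5
sum k=0..0:
  [0] +1/4 = 1/4
S = 1/4
C² = P²·S² = 3/5 ; C = +0.774597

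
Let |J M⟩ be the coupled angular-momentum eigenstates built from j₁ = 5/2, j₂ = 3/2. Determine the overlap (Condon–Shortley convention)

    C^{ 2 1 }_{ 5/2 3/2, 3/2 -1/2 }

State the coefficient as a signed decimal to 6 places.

j₁+j₂−J=2  J+j₁−j₂=3  J−j₁+j₂=1  j₁+j₂+J+1=7
(j₁±m₁, j₂±m₂, J±M) = (4,1,1,2,3,1)
P² = 24/7
sum k=0..1:
  [0] +1/4 = 1/4
  [1] −1/6 = -1/6
S = 1/12
C² = P²·S² = 1/42 ; C = +0.154303

+√(1/42) ≈ +0.154303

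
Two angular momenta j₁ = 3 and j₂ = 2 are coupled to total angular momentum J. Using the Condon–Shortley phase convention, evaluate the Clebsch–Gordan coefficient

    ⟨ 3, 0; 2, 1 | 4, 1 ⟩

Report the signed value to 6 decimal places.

√[9·1!5!3!/10! · 3!3!3!1!5!3!] = √(1944/7)
  +(−1)^0/∏(0,1,3,3,2,0)! = 1/72  (running 1/72)
  +(−1)^1/∏(1,0,2,2,3,1)! = -1/24  (running -1/36)
⟨..|..⟩ = √(1944/7)·(-1/36) = -0.462910

-0.462910  (= −√(3/14))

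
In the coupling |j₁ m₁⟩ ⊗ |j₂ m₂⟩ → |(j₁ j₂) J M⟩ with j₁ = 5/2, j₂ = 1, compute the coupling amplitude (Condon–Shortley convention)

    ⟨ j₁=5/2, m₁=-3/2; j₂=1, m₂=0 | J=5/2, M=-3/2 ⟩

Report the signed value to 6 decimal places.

√[6·1!4!1!/7! · 1!4!1!1!1!4!] = √(576/35)
  +(−1)^0/∏(0,1,4,1,0,0)! = 1/24  (running 1/24)
  +(−1)^1/∏(1,0,3,0,1,1)! = -1/6  (running -1/8)
⟨..|..⟩ = √(576/35)·(-1/8) = -0.507093

-0.507093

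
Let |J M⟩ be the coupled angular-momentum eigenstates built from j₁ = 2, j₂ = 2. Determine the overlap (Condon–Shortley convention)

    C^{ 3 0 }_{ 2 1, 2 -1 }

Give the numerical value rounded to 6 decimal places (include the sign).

j₁+j₂−J=1  J+j₁−j₂=3  J−j₁+j₂=3  j₁+j₂+J+1=8
(j₁±m₁, j₂±m₂, J±M) = (3,1,1,3,3,3)
P² = 81/10
sum k=0..1:
  [0] +1/4 = 1/4
  [1] −1/36 = -1/36
S = 2/9
C² = P²·S² = 2/5 ; C = +0.632456

+0.632456  (= +√(2/5))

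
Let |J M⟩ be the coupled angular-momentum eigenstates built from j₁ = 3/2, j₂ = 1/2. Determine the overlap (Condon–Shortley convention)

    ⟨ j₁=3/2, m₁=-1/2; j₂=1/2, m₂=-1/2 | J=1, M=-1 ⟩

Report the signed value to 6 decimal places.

j₁+j₂−J=1  J+j₁−j₂=2  J−j₁+j₂=0  j₁+j₂+J+1=4
(j₁±m₁, j₂±m₂, J±M) = (1,2,0,1,0,2)
P² = 1
sum k=0..0:
  [0] +1/2 = 1/2
S = 1/2
C² = P²·S² = 1/4 ; C = +0.500000

+√(1/4) = +0.500000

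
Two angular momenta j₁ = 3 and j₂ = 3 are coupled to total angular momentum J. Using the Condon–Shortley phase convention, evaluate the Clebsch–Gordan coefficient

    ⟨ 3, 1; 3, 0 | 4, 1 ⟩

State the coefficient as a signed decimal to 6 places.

−√(15/154) ≈ -0.312094

√[9·2!4!4!/11! · 4!2!3!3!5!3!] = √(124416/385)
  +(−1)^0/∏(0,2,2,3,2,1)! = 1/48  (running 1/48)
  +(−1)^1/∏(1,1,1,2,3,2)! = -1/24  (running -1/48)
  +(−1)^2/∏(2,0,0,1,4,3)! = 1/288  (running -5/288)
⟨..|..⟩ = √(124416/385)·(-5/288) = -0.312094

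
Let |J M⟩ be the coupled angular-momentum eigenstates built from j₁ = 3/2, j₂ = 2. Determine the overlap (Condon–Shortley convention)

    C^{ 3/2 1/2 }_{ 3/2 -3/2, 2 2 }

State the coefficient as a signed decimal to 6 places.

+√(2/5) = +0.632456

j₁+j₂−J=2  J+j₁−j₂=1  J−j₁+j₂=2  j₁+j₂+J+1=6
(j₁±m₁, j₂±m₂, J±M) = (0,3,4,0,2,1)
P² = 32/5
sum k=2..2:
  [2] +1/4 = 1/4
S = 1/4
C² = P²·S² = 2/5 ; C = +0.632456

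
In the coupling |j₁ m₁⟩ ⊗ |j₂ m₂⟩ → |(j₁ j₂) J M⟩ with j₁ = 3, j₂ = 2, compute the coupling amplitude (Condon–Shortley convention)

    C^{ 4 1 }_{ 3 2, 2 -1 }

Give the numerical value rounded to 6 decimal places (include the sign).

j₁+j₂−J=1  J+j₁−j₂=5  J−j₁+j₂=3  j₁+j₂+J+1=10
(j₁±m₁, j₂±m₂, J±M) = (5,1,1,3,5,3)
P² = 6480/7
sum k=0..1:
  [0] +1/48 = 1/48
  [1] −1/720 = -1/720
S = 7/360
C² = P²·S² = 7/20 ; C = +0.591608

+√(7/20) = +0.591608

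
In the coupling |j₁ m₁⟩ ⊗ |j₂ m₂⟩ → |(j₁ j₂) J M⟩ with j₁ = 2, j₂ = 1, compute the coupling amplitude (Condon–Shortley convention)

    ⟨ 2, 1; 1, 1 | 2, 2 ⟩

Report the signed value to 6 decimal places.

-0.577350

√[5·1!3!1!/6! · 3!1!2!0!4!0!] = √(12)
  +(−1)^1/∏(1,0,0,1,3,0)! = -1/6  (running -1/6)
⟨..|..⟩ = √(12)·(-1/6) = -0.577350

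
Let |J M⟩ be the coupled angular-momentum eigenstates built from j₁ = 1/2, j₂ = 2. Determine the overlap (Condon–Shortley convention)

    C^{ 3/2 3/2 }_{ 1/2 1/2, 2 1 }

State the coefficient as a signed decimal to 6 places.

+0.447214  (= +√(1/5))

j₁+j₂−J=1  J+j₁−j₂=0  J−j₁+j₂=3  j₁+j₂+J+1=5
(j₁±m₁, j₂±m₂, J±M) = (1,0,3,1,3,0)
P² = 36/5
sum k=0..0:
  [0] +1/6 = 1/6
S = 1/6
C² = P²·S² = 1/5 ; C = +0.447214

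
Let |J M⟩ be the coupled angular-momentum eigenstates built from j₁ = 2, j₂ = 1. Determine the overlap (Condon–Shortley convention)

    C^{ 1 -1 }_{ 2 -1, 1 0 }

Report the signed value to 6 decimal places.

-0.547723

j₁+j₂−J=2  J+j₁−j₂=2  J−j₁+j₂=0  j₁+j₂+J+1=5
(j₁±m₁, j₂±m₂, J±M) = (1,3,1,1,0,2)
P² = 6/5
sum k=1..1:
  [1] −1/2 = -1/2
S = -1/2
C² = P²·S² = 3/10 ; C = -0.547723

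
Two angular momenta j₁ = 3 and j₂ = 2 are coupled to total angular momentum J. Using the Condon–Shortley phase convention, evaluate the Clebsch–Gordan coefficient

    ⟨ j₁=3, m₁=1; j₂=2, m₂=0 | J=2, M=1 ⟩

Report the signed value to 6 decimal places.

√[5·3!3!1!/8! · 4!2!2!2!3!1!] = √(36/7)
  +(−1)^1/∏(1,2,1,1,2,0)! = -1/4  (running -1/4)
  +(−1)^2/∏(2,1,0,0,3,1)! = 1/12  (running -1/6)
⟨..|..⟩ = √(36/7)·(-1/6) = -0.377964

-0.377964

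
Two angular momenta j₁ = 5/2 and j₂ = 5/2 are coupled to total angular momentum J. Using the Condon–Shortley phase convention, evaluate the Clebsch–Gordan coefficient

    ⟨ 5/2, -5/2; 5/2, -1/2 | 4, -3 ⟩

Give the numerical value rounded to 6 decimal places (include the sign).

√[9·1!4!4!/10! · 0!5!2!3!1!7!] = √(10368)
  +(−1)^1/∏(1,0,4,1,0,3)! = -1/144  (running -1/144)
⟨..|..⟩ = √(10368)·(-1/144) = -0.707107

−√(1/2) = -0.707107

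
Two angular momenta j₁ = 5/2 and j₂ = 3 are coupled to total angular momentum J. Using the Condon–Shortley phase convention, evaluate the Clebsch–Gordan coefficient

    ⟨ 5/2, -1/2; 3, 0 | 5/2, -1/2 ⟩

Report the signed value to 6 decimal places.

triangle: 3!·2!·3!/9! = 72/362880
(j±m)!: 2!·3!·3!·3!·2!·3! = 5184
prefactor² = (2J+1)·Δ·N² = 216/35
  k=1: −1/(1!·2!·2!·2!·0!·1!) = -1/8
  k=2: +1/(2!·1!·1!·1!·1!·2!) = 1/4
  k=3: −1/(3!·0!·0!·0!·2!·3!) = -1/72
Σ = 1/9  ⇒  CG² = 216/35·1/9² = 8/105
CG = +√(8/105) = +0.276026

+√(8/105) ≈ +0.276026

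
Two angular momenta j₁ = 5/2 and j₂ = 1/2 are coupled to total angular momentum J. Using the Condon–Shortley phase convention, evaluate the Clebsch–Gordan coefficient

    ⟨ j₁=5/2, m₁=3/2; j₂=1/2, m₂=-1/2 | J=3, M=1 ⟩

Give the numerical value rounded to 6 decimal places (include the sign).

+0.577350  (= +√(1/3))

j₁+j₂−J=0  J+j₁−j₂=5  J−j₁+j₂=1  j₁+j₂+J+1=7
(j₁±m₁, j₂±m₂, J±M) = (4,1,0,1,4,2)
P² = 192
sum k=0..0:
  [0] +1/24 = 1/24
S = 1/24
C² = P²·S² = 1/3 ; C = +0.577350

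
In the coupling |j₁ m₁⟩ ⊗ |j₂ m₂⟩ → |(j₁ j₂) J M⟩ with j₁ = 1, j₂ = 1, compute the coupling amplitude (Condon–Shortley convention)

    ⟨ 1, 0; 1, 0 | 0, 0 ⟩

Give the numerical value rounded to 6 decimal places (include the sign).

-0.577350  (= −√(1/3))

√[1·2!0!0!/3! · 1!1!1!1!0!0!] = √(1/3)
  +(−1)^1/∏(1,1,0,0,0,0)! = -1  (running -1)
⟨..|..⟩ = √(1/3)·(-1) = -0.577350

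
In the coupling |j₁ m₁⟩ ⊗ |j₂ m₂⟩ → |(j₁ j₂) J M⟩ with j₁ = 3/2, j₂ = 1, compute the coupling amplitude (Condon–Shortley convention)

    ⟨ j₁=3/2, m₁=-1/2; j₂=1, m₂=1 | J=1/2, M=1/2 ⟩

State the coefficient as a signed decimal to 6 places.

triangle: 2!·1!·0!/4! = 2/24
(j±m)!: 1!·2!·2!·0!·1!·0! = 4
prefactor² = (2J+1)·Δ·N² = 2/3
  k=2: +1/(2!·0!·0!·0!·1!·0!) = 1/2
Σ = 1/2  ⇒  CG² = 2/3·1/2² = 1/6
CG = +√(1/6) = +0.408248

+0.408248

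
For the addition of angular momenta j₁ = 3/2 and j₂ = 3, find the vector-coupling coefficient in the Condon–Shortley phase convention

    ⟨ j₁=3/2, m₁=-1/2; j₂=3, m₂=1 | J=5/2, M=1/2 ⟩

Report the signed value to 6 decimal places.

triangle: 2!×1!×4!/8! = 48/40320
(j±m)!: 1!×2!×4!×2!×3!×2! = 1152
prefactor² = (2J+1)×Δ×N² = 288/35
  k=1: −1/(1!×1!×1!×3!×0!×1!) = -1/6
  k=2: +1/(2!×0!×0!×2!×1!×2!) = 1/8
Σ = -1/24  ⇒  CG² = 288/35×(-1/24)² = 1/70
CG = −√(1/70) = -0.119523

-0.119523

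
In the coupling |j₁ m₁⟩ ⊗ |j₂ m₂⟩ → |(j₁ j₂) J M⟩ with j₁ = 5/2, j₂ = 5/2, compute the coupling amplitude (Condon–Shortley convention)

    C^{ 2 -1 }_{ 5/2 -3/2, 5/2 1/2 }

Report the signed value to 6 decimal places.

√[5·3!2!2!/8! · 1!4!3!2!1!3!] = √(36/7)
  +(−1)^2/∏(2,1,2,1,0,1)! = 1/4  (running 1/4)
  +(−1)^3/∏(3,0,1,0,1,2)! = -1/12  (running 1/6)
⟨..|..⟩ = √(36/7)·(1/6) = +0.377964

+√(1/7) ≈ +0.377964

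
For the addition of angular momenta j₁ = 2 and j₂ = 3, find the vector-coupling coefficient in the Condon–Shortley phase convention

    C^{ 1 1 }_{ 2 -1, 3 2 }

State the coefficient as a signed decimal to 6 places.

−√(2/7) = -0.534522

triangle: 4!×0!×2!/7! = 48/5040
(j±m)!: 1!×3!×5!×1!×2!×0! = 1440
prefactor² = (2J+1)×Δ×N² = 288/7
  k=3: −1/(3!×1!×0!×2!×0!×0!) = -1/12
Σ = -1/12  ⇒  CG² = 288/7×(-1/12)² = 2/7
CG = −√(2/7) = -0.534522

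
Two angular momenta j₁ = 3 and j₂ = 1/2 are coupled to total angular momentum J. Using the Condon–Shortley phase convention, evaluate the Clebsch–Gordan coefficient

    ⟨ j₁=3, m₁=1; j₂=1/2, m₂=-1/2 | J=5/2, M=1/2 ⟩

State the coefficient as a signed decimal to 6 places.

triangle: 1!·5!·0!/7! = 120/5040
(j±m)!: 4!·2!·0!·1!·3!·2! = 576
prefactor² = (2J+1)·Δ·N² = 576/7
  k=0: +1/(0!·1!·2!·0!·3!·0!) = 1/12
Σ = 1/12  ⇒  CG² = 576/7·1/12² = 4/7
CG = +√(4/7) = +0.755929

+√(4/7) ≈ +0.755929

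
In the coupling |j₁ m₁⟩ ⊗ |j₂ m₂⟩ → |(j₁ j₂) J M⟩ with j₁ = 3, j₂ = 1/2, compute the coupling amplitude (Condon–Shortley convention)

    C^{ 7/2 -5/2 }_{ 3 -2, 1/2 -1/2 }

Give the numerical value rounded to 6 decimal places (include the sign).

√[8·0!6!1!/8! · 1!5!0!1!1!6!] = √(86400/7)
  +(−1)^0/∏(0,0,5,0,1,1)! = 1/120  (running 1/120)
⟨..|..⟩ = √(86400/7)·(1/120) = +0.925820

+0.925820  (= +√(6/7))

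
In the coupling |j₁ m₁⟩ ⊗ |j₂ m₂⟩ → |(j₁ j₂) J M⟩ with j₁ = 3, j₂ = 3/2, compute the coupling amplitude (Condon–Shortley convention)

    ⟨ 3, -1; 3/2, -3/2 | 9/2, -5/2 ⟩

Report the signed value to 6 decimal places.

triangle: 0!×6!×3!/10! = 4320/3628800
(j±m)!: 2!×4!×0!×3!×2!×7! = 2903040
prefactor² = (2J+1)×Δ×N² = 34560
  k=0: +1/(0!×0!×4!×0!×2!×3!) = 1/288
Σ = 1/288  ⇒  CG² = 34560×1/288² = 5/12
CG = +√(5/12) = +0.645497

+0.645497  (= +√(5/12))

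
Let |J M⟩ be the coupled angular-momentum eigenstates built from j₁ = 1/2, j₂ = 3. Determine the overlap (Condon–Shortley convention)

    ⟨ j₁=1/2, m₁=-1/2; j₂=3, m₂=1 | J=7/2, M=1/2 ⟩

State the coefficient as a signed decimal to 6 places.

+0.654654  (= +√(3/7))

√[8·0!1!6!/8! · 0!1!4!2!4!3!] = √(6912/7)
  +(−1)^0/∏(0,0,1,4,0,2)! = 1/48  (running 1/48)
⟨..|..⟩ = √(6912/7)·(1/48) = +0.654654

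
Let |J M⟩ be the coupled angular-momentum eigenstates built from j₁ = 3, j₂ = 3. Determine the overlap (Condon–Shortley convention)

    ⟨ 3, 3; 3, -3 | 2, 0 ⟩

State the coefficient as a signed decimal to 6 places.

triangle: 4!×2!×2!/9! = 96/362880
(j±m)!: 6!×0!×0!×6!×2!×2! = 2073600
prefactor² = (2J+1)×Δ×N² = 19200/7
  k=0: +1/(0!×4!×0!×0!×2!×2!) = 1/96
Σ = 1/96  ⇒  CG² = 19200/7×1/96² = 25/84
CG = +√(25/84) = +0.545545

+0.545545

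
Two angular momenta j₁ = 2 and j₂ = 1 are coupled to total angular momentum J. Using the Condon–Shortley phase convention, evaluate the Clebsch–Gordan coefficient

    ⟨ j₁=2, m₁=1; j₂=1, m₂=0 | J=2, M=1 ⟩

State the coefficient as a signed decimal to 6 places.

√[5·1!3!1!/6! · 3!1!1!1!3!1!] = √(3/2)
  +(−1)^0/∏(0,1,1,1,2,0)! = 1/2  (running 1/2)
  +(−1)^1/∏(1,0,0,0,3,1)! = -1/6  (running 1/3)
⟨..|..⟩ = √(3/2)·(1/3) = +0.408248

+0.408248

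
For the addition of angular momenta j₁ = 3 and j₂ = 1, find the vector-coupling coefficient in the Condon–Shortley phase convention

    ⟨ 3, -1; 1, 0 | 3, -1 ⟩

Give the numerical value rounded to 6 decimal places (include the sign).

j₁+j₂−J=1  J+j₁−j₂=5  J−j₁+j₂=1  j₁+j₂+J+1=8
(j₁±m₁, j₂±m₂, J±M) = (2,4,1,1,2,4)
P² = 48
sum k=0..1:
  [0] +1/24 = 1/24
  [1] −1/12 = -1/12
S = -1/24
C² = P²·S² = 1/12 ; C = -0.288675

−√(1/12) = -0.288675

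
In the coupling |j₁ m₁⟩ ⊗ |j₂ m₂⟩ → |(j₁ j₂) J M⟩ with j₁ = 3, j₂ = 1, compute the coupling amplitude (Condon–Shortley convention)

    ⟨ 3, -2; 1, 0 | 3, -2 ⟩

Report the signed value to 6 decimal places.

-0.577350  (= −√(1/3))

triangle: 1!*5!*1!/8! = 120/40320
(j±m)!: 1!*5!*1!*1!*1!*5! = 14400
prefactor² = (2J+1)*Δ*N² = 300
  k=0: +1/(0!*1!*5!*1!*0!*0!) = 1/120
  k=1: −1/(1!*0!*4!*0!*1!*1!) = -1/24
Σ = -1/30  ⇒  CG² = 300*(-1/30)² = 1/3
CG = −√(1/3) = -0.577350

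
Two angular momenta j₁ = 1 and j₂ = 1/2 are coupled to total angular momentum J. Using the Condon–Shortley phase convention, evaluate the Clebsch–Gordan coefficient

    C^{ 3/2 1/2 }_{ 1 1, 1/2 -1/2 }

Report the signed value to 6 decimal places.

+0.577350

√[4·0!2!1!/4! · 2!0!0!1!2!1!] = √(4/3)
  +(−1)^0/∏(0,0,0,0,2,1)! = 1/2  (running 1/2)
⟨..|..⟩ = √(4/3)·(1/2) = +0.577350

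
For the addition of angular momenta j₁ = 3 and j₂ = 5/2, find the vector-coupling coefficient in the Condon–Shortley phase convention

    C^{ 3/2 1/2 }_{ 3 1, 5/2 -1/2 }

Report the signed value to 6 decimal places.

-0.097590  (= −√(1/105))

j₁+j₂−J=4  J+j₁−j₂=2  J−j₁+j₂=1  j₁+j₂+J+1=8
(j₁±m₁, j₂±m₂, J±M) = (4,2,2,3,2,1)
P² = 192/35
sum k=1..2:
  [1] −1/6 = -1/6
  [2] +1/8 = 1/8
S = -1/24
C² = P²·S² = 1/105 ; C = -0.097590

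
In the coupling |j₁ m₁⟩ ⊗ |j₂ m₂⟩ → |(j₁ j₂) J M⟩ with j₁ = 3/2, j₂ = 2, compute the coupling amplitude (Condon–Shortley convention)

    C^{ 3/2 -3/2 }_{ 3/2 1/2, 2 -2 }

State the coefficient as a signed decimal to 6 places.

triangle: 2!*1!*2!/6! = 4/720
(j±m)!: 2!*1!*0!*4!*0!*3! = 288
prefactor² = (2J+1)*Δ*N² = 32/5
  k=0: +1/(0!*2!*1!*0!*0!*2!) = 1/4
Σ = 1/4  ⇒  CG² = 32/5*1/4² = 2/5
CG = +√(2/5) = +0.632456

+0.632456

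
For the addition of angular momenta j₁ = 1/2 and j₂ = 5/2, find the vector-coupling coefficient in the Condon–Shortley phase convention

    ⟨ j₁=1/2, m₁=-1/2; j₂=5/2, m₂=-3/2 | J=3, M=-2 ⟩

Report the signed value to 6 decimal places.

+0.912871

√[7·0!1!5!/7! · 0!1!1!4!1!5!] = √(480)
  +(−1)^0/∏(0,0,1,1,0,4)! = 1/24  (running 1/24)
⟨..|..⟩ = √(480)·(1/24) = +0.912871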